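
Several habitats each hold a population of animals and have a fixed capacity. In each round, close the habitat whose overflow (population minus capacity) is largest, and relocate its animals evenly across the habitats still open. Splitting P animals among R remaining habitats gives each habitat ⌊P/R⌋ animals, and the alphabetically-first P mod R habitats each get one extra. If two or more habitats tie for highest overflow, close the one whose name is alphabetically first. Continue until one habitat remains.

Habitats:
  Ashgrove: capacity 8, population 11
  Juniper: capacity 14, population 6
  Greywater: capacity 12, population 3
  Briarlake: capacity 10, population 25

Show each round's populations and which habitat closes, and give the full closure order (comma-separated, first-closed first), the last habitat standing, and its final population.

Round 1: Ashgrove=11 Briarlake=25 Greywater=3 Juniper=6 → close Briarlake (overflow 15)
  25÷3 = 8 each, +1 to first 1
Round 2: Ashgrove=20 Greywater=11 Juniper=14 → close Ashgrove (overflow 12)
  20÷2 = 10 each, +1 to first 0
Round 3: Greywater=21 Juniper=24 → close Juniper (overflow 10)
  24÷1 = 24 each, +1 to first 0

Closure order: Briarlake, Ashgrove, Juniper
Last habitat: Greywater with 45 animals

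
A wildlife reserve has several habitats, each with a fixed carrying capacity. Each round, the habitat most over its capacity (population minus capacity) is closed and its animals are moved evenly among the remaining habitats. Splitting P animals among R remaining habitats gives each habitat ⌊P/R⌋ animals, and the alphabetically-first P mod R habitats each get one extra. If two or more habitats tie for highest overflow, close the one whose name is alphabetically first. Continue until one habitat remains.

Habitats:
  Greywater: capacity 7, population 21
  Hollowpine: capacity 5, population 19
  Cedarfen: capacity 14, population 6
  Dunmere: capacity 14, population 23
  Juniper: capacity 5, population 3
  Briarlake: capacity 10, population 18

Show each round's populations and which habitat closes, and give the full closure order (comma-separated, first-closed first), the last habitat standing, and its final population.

Round 1: Briarlake=18 Cedarfen=6 Dunmere=23 Greywater=21 Hollowpine=19 Juniper=3 → close Greywater (overflow 14)
  21÷5 = 4 each, +1 to first 1
Round 2: Briarlake=23 Cedarfen=10 Dunmere=27 Hollowpine=23 Juniper=7 → close Hollowpine (overflow 18)
  23÷4 = 5 each, +1 to first 3
Round 3: Briarlake=29 Cedarfen=16 Dunmere=33 Juniper=12 → close Briarlake (overflow 19)
  29÷3 = 9 each, +1 to first 2
Round 4: Cedarfen=26 Dunmere=43 Juniper=21 → close Dunmere (overflow 29)
  43÷2 = 21 each, +1 to first 1
Round 5: Cedarfen=48 Juniper=42 → close Juniper (overflow 37)
  42÷1 = 42 each, +1 to first 0

Closure order: Greywater, Hollowpine, Briarlake, Dunmere, Juniper
Last habitat: Cedarfen with 90 animals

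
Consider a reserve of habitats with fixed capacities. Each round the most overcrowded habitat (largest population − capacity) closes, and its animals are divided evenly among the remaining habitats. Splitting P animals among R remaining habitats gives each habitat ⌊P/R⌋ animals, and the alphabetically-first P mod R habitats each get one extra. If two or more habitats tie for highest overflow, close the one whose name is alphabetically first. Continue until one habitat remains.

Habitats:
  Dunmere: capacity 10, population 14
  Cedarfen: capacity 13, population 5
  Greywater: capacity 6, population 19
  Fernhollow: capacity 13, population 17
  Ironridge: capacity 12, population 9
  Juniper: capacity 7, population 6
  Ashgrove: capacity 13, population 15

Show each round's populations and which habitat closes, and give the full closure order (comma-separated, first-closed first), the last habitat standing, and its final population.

Closure order: Greywater, Dunmere, Ashgrove, Fernhollow, Ironridge, Juniper
Last habitat: Cedarfen with 85 animals

Round 1: Ashgrove=15 Cedarfen=5 Dunmere=14 Fernhollow=17 Greywater=19 Ironridge=9 Juniper=6 → close Greywater (overflow 13)
  19÷6 = 3 each, +1 to first 1
Round 2: Ashgrove=19 Cedarfen=8 Dunmere=17 Fernhollow=20 Ironridge=12 Juniper=9 → close Dunmere (overflow 7)
  17÷5 = 3 each, +1 to first 2
Round 3: Ashgrove=23 Cedarfen=12 Fernhollow=23 Ironridge=15 Juniper=12 → close Ashgrove (overflow 10)
  23÷4 = 5 each, +1 to first 3
Round 4: Cedarfen=18 Fernhollow=29 Ironridge=21 Juniper=17 → close Fernhollow (overflow 16)
  29÷3 = 9 each, +1 to first 2
Round 5: Cedarfen=28 Ironridge=31 Juniper=26 → close Ironridge (overflow 19)
  31÷2 = 15 each, +1 to first 1
Round 6: Cedarfen=44 Juniper=41 → close Juniper (overflow 34)
  41÷1 = 41 each, +1 to first 0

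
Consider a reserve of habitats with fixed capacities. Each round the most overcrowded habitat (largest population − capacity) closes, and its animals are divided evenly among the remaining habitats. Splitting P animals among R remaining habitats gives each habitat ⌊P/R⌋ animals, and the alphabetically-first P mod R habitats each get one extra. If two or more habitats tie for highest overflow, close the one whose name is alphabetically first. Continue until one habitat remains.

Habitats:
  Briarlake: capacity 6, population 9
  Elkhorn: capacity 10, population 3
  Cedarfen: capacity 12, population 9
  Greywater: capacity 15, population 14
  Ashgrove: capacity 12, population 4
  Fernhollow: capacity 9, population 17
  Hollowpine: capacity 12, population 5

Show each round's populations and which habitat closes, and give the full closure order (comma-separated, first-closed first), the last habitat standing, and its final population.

Round 1: Ashgrove=4 Briarlake=9 Cedarfen=9 Elkhorn=3 Fernhollow=17 Greywater=14 Hollowpine=5 → close Fernhollow (overflow 8)
  17÷6 = 2 each, +1 to first 5
Round 2: Ashgrove=7 Briarlake=12 Cedarfen=12 Elkhorn=6 Greywater=17 Hollowpine=7 → close Briarlake (overflow 6)
  12÷5 = 2 each, +1 to first 2
Round 3: Ashgrove=10 Cedarfen=15 Elkhorn=8 Greywater=19 Hollowpine=9 → close Greywater (overflow 4)
  19÷4 = 4 each, +1 to first 3
Round 4: Ashgrove=15 Cedarfen=20 Elkhorn=13 Hollowpine=13 → close Cedarfen (overflow 8)
  20÷3 = 6 each, +1 to first 2
Round 5: Ashgrove=22 Elkhorn=20 Hollowpine=19 → close Ashgrove (overflow 10)
  22÷2 = 11 each, +1 to first 0
Round 6: Elkhorn=31 Hollowpine=30 → close Elkhorn (overflow 21)
  31÷1 = 31 each, +1 to first 0

Closure order: Fernhollow, Briarlake, Greywater, Cedarfen, Ashgrove, Elkhorn
Last habitat: Hollowpine with 61 animals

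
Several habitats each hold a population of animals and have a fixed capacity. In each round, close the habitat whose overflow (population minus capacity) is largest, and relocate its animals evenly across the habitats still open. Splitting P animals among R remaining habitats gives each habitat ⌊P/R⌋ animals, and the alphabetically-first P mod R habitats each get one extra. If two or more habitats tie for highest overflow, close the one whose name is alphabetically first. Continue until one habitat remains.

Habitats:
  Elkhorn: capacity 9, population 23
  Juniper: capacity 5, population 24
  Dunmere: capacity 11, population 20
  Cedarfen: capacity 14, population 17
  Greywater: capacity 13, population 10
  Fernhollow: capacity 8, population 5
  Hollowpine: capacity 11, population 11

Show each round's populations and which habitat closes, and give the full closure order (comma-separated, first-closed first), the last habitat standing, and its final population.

Round 1: Cedarfen=17 Dunmere=20 Elkhorn=23 Fernhollow=5 Greywater=10 Hollowpine=11 Juniper=24 → close Juniper (overflow 19)
  24÷6 = 4 each, +1 to first 0
Round 2: Cedarfen=21 Dunmere=24 Elkhorn=27 Fernhollow=9 Greywater=14 Hollowpine=15 → close Elkhorn (overflow 18)
  27÷5 = 5 each, +1 to first 2
Round 3: Cedarfen=27 Dunmere=30 Fernhollow=14 Greywater=19 Hollowpine=20 → close Dunmere (overflow 19)
  30÷4 = 7 each, +1 to first 2
Round 4: Cedarfen=35 Fernhollow=22 Greywater=26 Hollowpine=27 → close Cedarfen (overflow 21)
  35÷3 = 11 each, +1 to first 2
Round 5: Fernhollow=34 Greywater=38 Hollowpine=38 → close Hollowpine (overflow 27)
  38÷2 = 19 each, +1 to first 0
Round 6: Fernhollow=53 Greywater=57 → close Fernhollow (overflow 45)
  53÷1 = 53 each, +1 to first 0

Closure order: Juniper, Elkhorn, Dunmere, Cedarfen, Hollowpine, Fernhollow
Last habitat: Greywater with 110 animals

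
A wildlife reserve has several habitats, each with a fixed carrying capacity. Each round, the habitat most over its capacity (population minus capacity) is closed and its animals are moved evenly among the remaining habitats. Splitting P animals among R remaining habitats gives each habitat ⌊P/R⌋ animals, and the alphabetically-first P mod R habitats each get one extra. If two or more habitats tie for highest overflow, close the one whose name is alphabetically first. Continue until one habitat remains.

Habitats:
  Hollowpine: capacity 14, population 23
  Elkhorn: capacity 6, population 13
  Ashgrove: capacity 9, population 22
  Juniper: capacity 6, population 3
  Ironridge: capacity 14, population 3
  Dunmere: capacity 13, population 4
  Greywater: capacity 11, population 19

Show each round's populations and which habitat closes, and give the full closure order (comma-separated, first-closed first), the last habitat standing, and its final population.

Round 1: Ashgrove=22 Dunmere=4 Elkhorn=13 Greywater=19 Hollowpine=23 Ironridge=3 Juniper=3 → close Ashgrove (overflow 13)
  22÷6 = 3 each, +1 to first 4
Round 2: Dunmere=8 Elkhorn=17 Greywater=23 Hollowpine=27 Ironridge=6 Juniper=6 → close Hollowpine (overflow 13)
  27÷5 = 5 each, +1 to first 2
Round 3: Dunmere=14 Elkhorn=23 Greywater=28 Ironridge=11 Juniper=11 → close Elkhorn (overflow 17)
  23÷4 = 5 each, +1 to first 3
Round 4: Dunmere=20 Greywater=34 Ironridge=17 Juniper=16 → close Greywater (overflow 23)
  34÷3 = 11 each, +1 to first 1
Round 5: Dunmere=32 Ironridge=28 Juniper=27 → close Juniper (overflow 21)
  27÷2 = 13 each, +1 to first 1
Round 6: Dunmere=46 Ironridge=41 → close Dunmere (overflow 33)
  46÷1 = 46 each, +1 to first 0

Closure order: Ashgrove, Hollowpine, Elkhorn, Greywater, Juniper, Dunmere
Last habitat: Ironridge with 87 animals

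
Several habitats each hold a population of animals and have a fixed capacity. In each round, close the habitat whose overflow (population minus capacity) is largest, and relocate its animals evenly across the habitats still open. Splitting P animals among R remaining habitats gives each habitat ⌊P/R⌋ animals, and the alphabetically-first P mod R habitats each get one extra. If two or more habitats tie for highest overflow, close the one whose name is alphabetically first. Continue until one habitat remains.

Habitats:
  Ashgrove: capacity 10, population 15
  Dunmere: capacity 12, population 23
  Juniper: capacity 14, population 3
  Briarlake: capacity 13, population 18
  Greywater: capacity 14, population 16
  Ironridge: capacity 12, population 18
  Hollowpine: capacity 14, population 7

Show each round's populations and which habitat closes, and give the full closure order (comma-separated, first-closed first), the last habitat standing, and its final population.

Closure order: Dunmere, Ironridge, Ashgrove, Briarlake, Greywater, Hollowpine
Last habitat: Juniper with 100 animals

Round 1: Ashgrove=15 Briarlake=18 Dunmere=23 Greywater=16 Hollowpine=7 Ironridge=18 Juniper=3 → close Dunmere (overflow 11)
  23÷6 = 3 each, +1 to first 5
Round 2: Ashgrove=19 Briarlake=22 Greywater=20 Hollowpine=11 Ironridge=22 Juniper=6 → close Ironridge (overflow 10)
  22÷5 = 4 each, +1 to first 2
Round 3: Ashgrove=24 Briarlake=27 Greywater=24 Hollowpine=15 Juniper=10 → close Ashgrove (overflow 14)
  24÷4 = 6 each, +1 to first 0
Round 4: Briarlake=33 Greywater=30 Hollowpine=21 Juniper=16 → close Briarlake (overflow 20)
  33÷3 = 11 each, +1 to first 0
Round 5: Greywater=41 Hollowpine=32 Juniper=27 → close Greywater (overflow 27)
  41÷2 = 20 each, +1 to first 1
Round 6: Hollowpine=53 Juniper=47 → close Hollowpine (overflow 39)
  53÷1 = 53 each, +1 to first 0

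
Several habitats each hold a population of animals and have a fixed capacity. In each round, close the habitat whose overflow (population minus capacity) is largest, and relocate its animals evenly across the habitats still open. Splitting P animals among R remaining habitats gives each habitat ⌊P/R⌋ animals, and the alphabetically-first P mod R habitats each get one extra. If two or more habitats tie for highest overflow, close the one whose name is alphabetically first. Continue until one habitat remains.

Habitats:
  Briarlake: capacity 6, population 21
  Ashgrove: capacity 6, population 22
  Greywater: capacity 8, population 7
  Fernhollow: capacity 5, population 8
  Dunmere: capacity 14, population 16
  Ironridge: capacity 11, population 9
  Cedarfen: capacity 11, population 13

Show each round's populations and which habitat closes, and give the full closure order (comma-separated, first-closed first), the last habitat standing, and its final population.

Closure order: Ashgrove, Briarlake, Fernhollow, Cedarfen, Dunmere, Greywater
Last habitat: Ironridge with 96 animals

Round 1: Ashgrove=22 Briarlake=21 Cedarfen=13 Dunmere=16 Fernhollow=8 Greywater=7 Ironridge=9 → close Ashgrove (overflow 16)
  22÷6 = 3 each, +1 to first 4
Round 2: Briarlake=25 Cedarfen=17 Dunmere=20 Fernhollow=12 Greywater=10 Ironridge=12 → close Briarlake (overflow 19)
  25÷5 = 5 each, +1 to first 0
Round 3: Cedarfen=22 Dunmere=25 Fernhollow=17 Greywater=15 Ironridge=17 → close Fernhollow (overflow 12)
  17÷4 = 4 each, +1 to first 1
Round 4: Cedarfen=27 Dunmere=29 Greywater=19 Ironridge=21 → close Cedarfen (overflow 16)
  27÷3 = 9 each, +1 to first 0
Round 5: Dunmere=38 Greywater=28 Ironridge=30 → close Dunmere (overflow 24)
  38÷2 = 19 each, +1 to first 0
Round 6: Greywater=47 Ironridge=49 → close Greywater (overflow 39)
  47÷1 = 47 each, +1 to first 0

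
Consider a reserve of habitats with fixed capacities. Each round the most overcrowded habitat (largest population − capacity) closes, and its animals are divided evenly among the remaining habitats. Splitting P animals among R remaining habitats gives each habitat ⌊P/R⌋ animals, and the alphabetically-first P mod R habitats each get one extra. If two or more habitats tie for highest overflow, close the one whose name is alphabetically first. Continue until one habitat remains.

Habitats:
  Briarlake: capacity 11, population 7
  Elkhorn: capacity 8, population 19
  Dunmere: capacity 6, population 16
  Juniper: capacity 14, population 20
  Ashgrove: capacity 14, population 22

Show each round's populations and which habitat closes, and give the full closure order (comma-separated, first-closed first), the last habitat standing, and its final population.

Round 1: Ashgrove=22 Briarlake=7 Dunmere=16 Elkhorn=19 Juniper=20 → close Elkhorn (overflow 11)
  19÷4 = 4 each, +1 to first 3
Round 2: Ashgrove=27 Briarlake=12 Dunmere=21 Juniper=24 → close Dunmere (overflow 15)
  21÷3 = 7 each, +1 to first 0
Round 3: Ashgrove=34 Briarlake=19 Juniper=31 → close Ashgrove (overflow 20)
  34÷2 = 17 each, +1 to first 0
Round 4: Briarlake=36 Juniper=48 → close Juniper (overflow 34)
  48÷1 = 48 each, +1 to first 0

Closure order: Elkhorn, Dunmere, Ashgrove, Juniper
Last habitat: Briarlake with 84 animals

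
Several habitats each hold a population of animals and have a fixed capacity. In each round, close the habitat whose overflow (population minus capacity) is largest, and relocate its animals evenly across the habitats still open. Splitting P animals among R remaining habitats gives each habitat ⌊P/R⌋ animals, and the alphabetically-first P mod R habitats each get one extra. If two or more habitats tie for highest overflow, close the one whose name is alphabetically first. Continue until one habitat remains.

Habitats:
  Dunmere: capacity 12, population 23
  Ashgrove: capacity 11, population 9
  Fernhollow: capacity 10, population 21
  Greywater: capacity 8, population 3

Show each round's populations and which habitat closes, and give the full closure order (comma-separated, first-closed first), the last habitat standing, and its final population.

Closure order: Dunmere, Fernhollow, Ashgrove
Last habitat: Greywater with 56 animals

Round 1: Ashgrove=9 Dunmere=23 Fernhollow=21 Greywater=3 → close Dunmere (overflow 11)
  23÷3 = 7 each, +1 to first 2
Round 2: Ashgrove=17 Fernhollow=29 Greywater=10 → close Fernhollow (overflow 19)
  29÷2 = 14 each, +1 to first 1
Round 3: Ashgrove=32 Greywater=24 → close Ashgrove (overflow 21)
  32÷1 = 32 each, +1 to first 0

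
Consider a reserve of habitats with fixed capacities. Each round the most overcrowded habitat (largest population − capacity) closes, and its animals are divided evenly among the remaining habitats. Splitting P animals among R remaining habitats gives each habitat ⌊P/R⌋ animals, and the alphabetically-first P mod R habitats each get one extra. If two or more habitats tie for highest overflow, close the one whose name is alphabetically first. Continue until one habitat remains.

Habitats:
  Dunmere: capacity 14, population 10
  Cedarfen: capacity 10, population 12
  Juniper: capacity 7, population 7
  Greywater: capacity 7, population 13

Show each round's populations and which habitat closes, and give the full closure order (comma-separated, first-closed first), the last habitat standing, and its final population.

Round 1: Cedarfen=12 Dunmere=10 Greywater=13 Juniper=7 → close Greywater (overflow 6)
  13÷3 = 4 each, +1 to first 1
Round 2: Cedarfen=17 Dunmere=14 Juniper=11 → close Cedarfen (overflow 7)
  17÷2 = 8 each, +1 to first 1
Round 3: Dunmere=23 Juniper=19 → close Juniper (overflow 12)
  19÷1 = 19 each, +1 to first 0

Closure order: Greywater, Cedarfen, Juniper
Last habitat: Dunmere with 42 animals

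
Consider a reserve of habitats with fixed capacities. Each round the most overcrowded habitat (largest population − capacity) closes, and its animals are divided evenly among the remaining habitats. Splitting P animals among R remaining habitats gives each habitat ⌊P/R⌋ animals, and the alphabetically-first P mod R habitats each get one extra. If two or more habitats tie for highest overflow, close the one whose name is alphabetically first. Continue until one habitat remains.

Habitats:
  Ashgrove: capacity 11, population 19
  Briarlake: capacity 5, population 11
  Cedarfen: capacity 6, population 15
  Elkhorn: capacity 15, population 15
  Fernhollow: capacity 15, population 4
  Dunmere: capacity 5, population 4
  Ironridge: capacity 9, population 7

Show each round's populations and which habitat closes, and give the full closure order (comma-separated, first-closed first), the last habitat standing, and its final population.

Closure order: Cedarfen, Ashgrove, Briarlake, Dunmere, Elkhorn, Ironridge
Last habitat: Fernhollow with 75 animals

Round 1: Ashgrove=19 Briarlake=11 Cedarfen=15 Dunmere=4 Elkhorn=15 Fernhollow=4 Ironridge=7 → close Cedarfen (overflow 9)
  15÷6 = 2 each, +1 to first 3
Round 2: Ashgrove=22 Briarlake=14 Dunmere=7 Elkhorn=17 Fernhollow=6 Ironridge=9 → close Ashgrove (overflow 11)
  22÷5 = 4 each, +1 to first 2
Round 3: Briarlake=19 Dunmere=12 Elkhorn=21 Fernhollow=10 Ironridge=13 → close Briarlake (overflow 14)
  19÷4 = 4 each, +1 to first 3
Round 4: Dunmere=17 Elkhorn=26 Fernhollow=15 Ironridge=17 → close Dunmere (overflow 12)
  17÷3 = 5 each, +1 to first 2
Round 5: Elkhorn=32 Fernhollow=21 Ironridge=22 → close Elkhorn (overflow 17)
  32÷2 = 16 each, +1 to first 0
Round 6: Fernhollow=37 Ironridge=38 → close Ironridge (overflow 29)
  38÷1 = 38 each, +1 to first 0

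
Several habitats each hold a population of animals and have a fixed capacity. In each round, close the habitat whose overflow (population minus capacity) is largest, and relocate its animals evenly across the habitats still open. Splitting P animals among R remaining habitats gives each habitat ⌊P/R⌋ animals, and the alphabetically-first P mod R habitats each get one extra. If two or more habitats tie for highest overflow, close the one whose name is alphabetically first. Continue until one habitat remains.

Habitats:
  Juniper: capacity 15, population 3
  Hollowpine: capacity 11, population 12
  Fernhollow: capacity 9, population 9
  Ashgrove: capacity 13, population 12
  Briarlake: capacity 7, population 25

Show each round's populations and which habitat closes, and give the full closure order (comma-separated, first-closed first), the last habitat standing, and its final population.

Round 1: Ashgrove=12 Briarlake=25 Fernhollow=9 Hollowpine=12 Juniper=3 → close Briarlake (overflow 18)
  25÷4 = 6 each, +1 to first 1
Round 2: Ashgrove=19 Fernhollow=15 Hollowpine=18 Juniper=9 → close Hollowpine (overflow 7)
  18÷3 = 6 each, +1 to first 0
Round 3: Ashgrove=25 Fernhollow=21 Juniper=15 → close Ashgrove (overflow 12)
  25÷2 = 12 each, +1 to first 1
Round 4: Fernhollow=34 Juniper=27 → close Fernhollow (overflow 25)
  34÷1 = 34 each, +1 to first 0

Closure order: Briarlake, Hollowpine, Ashgrove, Fernhollow
Last habitat: Juniper with 61 animals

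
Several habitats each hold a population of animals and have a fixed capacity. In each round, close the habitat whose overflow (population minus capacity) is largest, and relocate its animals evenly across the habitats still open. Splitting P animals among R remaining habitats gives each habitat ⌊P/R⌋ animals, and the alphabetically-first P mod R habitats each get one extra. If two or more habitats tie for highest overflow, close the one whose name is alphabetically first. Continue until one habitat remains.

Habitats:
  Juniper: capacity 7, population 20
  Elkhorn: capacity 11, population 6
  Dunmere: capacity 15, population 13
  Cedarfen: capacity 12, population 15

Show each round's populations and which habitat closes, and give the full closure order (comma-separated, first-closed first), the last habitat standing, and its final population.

Round 1: Cedarfen=15 Dunmere=13 Elkhorn=6 Juniper=20 → close Juniper (overflow 13)
  20÷3 = 6 each, +1 to first 2
Round 2: Cedarfen=22 Dunmere=20 Elkhorn=12 → close Cedarfen (overflow 10)
  22÷2 = 11 each, +1 to first 0
Round 3: Dunmere=31 Elkhorn=23 → close Dunmere (overflow 16)
  31÷1 = 31 each, +1 to first 0

Closure order: Juniper, Cedarfen, Dunmere
Last habitat: Elkhorn with 54 animals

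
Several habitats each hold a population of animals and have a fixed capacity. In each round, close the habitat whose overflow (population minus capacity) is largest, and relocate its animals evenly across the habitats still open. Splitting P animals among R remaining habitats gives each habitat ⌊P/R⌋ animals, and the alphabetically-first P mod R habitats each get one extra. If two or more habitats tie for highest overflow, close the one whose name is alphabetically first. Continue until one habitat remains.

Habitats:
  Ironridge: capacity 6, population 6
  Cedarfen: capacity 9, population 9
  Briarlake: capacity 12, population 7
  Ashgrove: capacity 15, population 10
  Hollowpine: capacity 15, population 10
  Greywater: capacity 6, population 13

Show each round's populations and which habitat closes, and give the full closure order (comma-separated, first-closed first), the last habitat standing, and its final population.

Closure order: Greywater, Cedarfen, Ironridge, Ashgrove, Briarlake
Last habitat: Hollowpine with 55 animals

Round 1: Ashgrove=10 Briarlake=7 Cedarfen=9 Greywater=13 Hollowpine=10 Ironridge=6 → close Greywater (overflow 7)
  13÷5 = 2 each, +1 to first 3
Round 2: Ashgrove=13 Briarlake=10 Cedarfen=12 Hollowpine=12 Ironridge=8 → close Cedarfen (overflow 3)
  12÷4 = 3 each, +1 to first 0
Round 3: Ashgrove=16 Briarlake=13 Hollowpine=15 Ironridge=11 → close Ironridge (overflow 5)
  11÷3 = 3 each, +1 to first 2
Round 4: Ashgrove=20 Briarlake=17 Hollowpine=18 → close Ashgrove (overflow 5)
  20÷2 = 10 each, +1 to first 0
Round 5: Briarlake=27 Hollowpine=28 → close Briarlake (overflow 15)
  27÷1 = 27 each, +1 to first 0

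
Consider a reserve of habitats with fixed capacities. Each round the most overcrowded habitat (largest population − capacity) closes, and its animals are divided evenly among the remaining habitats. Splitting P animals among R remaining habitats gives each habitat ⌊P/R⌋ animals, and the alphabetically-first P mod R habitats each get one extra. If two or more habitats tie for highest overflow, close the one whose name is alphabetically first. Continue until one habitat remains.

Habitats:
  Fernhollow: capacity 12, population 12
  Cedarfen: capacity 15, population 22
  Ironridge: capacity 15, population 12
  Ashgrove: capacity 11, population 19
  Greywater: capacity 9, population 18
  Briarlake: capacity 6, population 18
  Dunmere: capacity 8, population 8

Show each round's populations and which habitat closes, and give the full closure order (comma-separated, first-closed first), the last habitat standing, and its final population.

Closure order: Briarlake, Greywater, Ashgrove, Cedarfen, Dunmere, Fernhollow
Last habitat: Ironridge with 109 animals

Round 1: Ashgrove=19 Briarlake=18 Cedarfen=22 Dunmere=8 Fernhollow=12 Greywater=18 Ironridge=12 → close Briarlake (overflow 12)
  18÷6 = 3 each, +1 to first 0
Round 2: Ashgrove=22 Cedarfen=25 Dunmere=11 Fernhollow=15 Greywater=21 Ironridge=15 → close Greywater (overflow 12)
  21÷5 = 4 each, +1 to first 1
Round 3: Ashgrove=27 Cedarfen=29 Dunmere=15 Fernhollow=19 Ironridge=19 → close Ashgrove (overflow 16)
  27÷4 = 6 each, +1 to first 3
Round 4: Cedarfen=36 Dunmere=22 Fernhollow=26 Ironridge=25 → close Cedarfen (overflow 21)
  36÷3 = 12 each, +1 to first 0
Round 5: Dunmere=34 Fernhollow=38 Ironridge=37 → close Dunmere (overflow 26)
  34÷2 = 17 each, +1 to first 0
Round 6: Fernhollow=55 Ironridge=54 → close Fernhollow (overflow 43)
  55÷1 = 55 each, +1 to first 0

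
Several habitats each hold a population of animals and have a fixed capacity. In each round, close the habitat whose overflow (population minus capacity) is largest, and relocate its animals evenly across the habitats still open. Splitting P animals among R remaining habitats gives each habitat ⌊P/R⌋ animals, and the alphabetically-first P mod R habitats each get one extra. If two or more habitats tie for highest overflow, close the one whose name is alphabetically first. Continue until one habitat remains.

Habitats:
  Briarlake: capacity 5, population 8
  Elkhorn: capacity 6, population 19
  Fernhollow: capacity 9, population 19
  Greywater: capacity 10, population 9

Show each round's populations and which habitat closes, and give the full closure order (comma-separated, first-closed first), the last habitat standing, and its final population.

Closure order: Elkhorn, Fernhollow, Briarlake
Last habitat: Greywater with 55 animals

Round 1: Briarlake=8 Elkhorn=19 Fernhollow=19 Greywater=9 → close Elkhorn (overflow 13)
  19÷3 = 6 each, +1 to first 1
Round 2: Briarlake=15 Fernhollow=25 Greywater=15 → close Fernhollow (overflow 16)
  25÷2 = 12 each, +1 to first 1
Round 3: Briarlake=28 Greywater=27 → close Briarlake (overflow 23)
  28÷1 = 28 each, +1 to first 0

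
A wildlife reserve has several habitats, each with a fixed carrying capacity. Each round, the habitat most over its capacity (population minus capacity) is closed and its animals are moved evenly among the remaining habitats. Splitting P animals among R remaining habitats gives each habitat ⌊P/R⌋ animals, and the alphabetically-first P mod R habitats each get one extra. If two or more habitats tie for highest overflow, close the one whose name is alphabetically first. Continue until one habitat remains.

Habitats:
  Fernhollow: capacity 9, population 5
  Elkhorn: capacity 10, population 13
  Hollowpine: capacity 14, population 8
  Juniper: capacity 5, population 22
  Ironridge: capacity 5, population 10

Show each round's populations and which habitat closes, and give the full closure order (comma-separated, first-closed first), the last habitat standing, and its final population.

Closure order: Juniper, Ironridge, Elkhorn, Fernhollow
Last habitat: Hollowpine with 58 animals

Round 1: Elkhorn=13 Fernhollow=5 Hollowpine=8 Ironridge=10 Juniper=22 → close Juniper (overflow 17)
  22÷4 = 5 each, +1 to first 2
Round 2: Elkhorn=19 Fernhollow=11 Hollowpine=13 Ironridge=15 → close Ironridge (overflow 10)
  15÷3 = 5 each, +1 to first 0
Round 3: Elkhorn=24 Fernhollow=16 Hollowpine=18 → close Elkhorn (overflow 14)
  24÷2 = 12 each, +1 to first 0
Round 4: Fernhollow=28 Hollowpine=30 → close Fernhollow (overflow 19)
  28÷1 = 28 each, +1 to first 0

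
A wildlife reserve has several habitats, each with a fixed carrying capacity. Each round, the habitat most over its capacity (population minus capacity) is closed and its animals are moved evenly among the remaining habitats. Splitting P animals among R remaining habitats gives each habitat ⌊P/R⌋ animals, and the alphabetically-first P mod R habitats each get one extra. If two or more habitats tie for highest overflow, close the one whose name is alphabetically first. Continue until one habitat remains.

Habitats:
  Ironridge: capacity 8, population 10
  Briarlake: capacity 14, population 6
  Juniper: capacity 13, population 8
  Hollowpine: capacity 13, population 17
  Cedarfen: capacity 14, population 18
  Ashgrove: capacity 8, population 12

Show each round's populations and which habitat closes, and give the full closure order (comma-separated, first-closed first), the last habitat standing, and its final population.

Closure order: Ashgrove, Cedarfen, Hollowpine, Ironridge, Briarlake
Last habitat: Juniper with 71 animals

Round 1: Ashgrove=12 Briarlake=6 Cedarfen=18 Hollowpine=17 Ironridge=10 Juniper=8 → close Ashgrove (overflow 4)
  12÷5 = 2 each, +1 to first 2
Round 2: Briarlake=9 Cedarfen=21 Hollowpine=19 Ironridge=12 Juniper=10 → close Cedarfen (overflow 7)
  21÷4 = 5 each, +1 to first 1
Round 3: Briarlake=15 Hollowpine=24 Ironridge=17 Juniper=15 → close Hollowpine (overflow 11)
  24÷3 = 8 each, +1 to first 0
Round 4: Briarlake=23 Ironridge=25 Juniper=23 → close Ironridge (overflow 17)
  25÷2 = 12 each, +1 to first 1
Round 5: Briarlake=36 Juniper=35 → close Briarlake (overflow 22)
  36÷1 = 36 each, +1 to first 0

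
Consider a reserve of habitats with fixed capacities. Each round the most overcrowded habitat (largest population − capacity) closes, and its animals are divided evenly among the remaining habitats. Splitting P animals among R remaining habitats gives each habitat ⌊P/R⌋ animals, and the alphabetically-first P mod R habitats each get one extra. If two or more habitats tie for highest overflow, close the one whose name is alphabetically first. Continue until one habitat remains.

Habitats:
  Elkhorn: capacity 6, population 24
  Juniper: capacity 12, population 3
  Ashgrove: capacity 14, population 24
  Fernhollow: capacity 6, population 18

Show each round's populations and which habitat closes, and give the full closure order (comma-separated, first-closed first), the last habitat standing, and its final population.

Closure order: Elkhorn, Fernhollow, Ashgrove
Last habitat: Juniper with 69 animals

Round 1: Ashgrove=24 Elkhorn=24 Fernhollow=18 Juniper=3 → close Elkhorn (overflow 18)
  24÷3 = 8 each, +1 to first 0
Round 2: Ashgrove=32 Fernhollow=26 Juniper=11 → close Fernhollow (overflow 20)
  26÷2 = 13 each, +1 to first 0
Round 3: Ashgrove=45 Juniper=24 → close Ashgrove (overflow 31)
  45÷1 = 45 each, +1 to first 0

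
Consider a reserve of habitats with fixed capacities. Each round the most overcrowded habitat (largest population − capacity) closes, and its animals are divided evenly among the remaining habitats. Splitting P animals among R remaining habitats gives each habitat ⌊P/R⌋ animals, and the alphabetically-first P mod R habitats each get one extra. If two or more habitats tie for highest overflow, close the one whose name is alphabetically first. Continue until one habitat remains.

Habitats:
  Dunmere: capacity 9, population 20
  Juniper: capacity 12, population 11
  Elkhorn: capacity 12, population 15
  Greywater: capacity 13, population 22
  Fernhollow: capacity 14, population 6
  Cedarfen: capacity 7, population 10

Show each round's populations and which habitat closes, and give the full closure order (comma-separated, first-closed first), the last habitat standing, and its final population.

Round 1: Cedarfen=10 Dunmere=20 Elkhorn=15 Fernhollow=6 Greywater=22 Juniper=11 → close Dunmere (overflow 11)
  20÷5 = 4 each, +1 to first 0
Round 2: Cedarfen=14 Elkhorn=19 Fernhollow=10 Greywater=26 Juniper=15 → close Greywater (overflow 13)
  26÷4 = 6 each, +1 to first 2
Round 3: Cedarfen=21 Elkhorn=26 Fernhollow=16 Juniper=21 → close Cedarfen (overflow 14)
  21÷3 = 7 each, +1 to first 0
Round 4: Elkhorn=33 Fernhollow=23 Juniper=28 → close Elkhorn (overflow 21)
  33÷2 = 16 each, +1 to first 1
Round 5: Fernhollow=40 Juniper=44 → close Juniper (overflow 32)
  44÷1 = 44 each, +1 to first 0

Closure order: Dunmere, Greywater, Cedarfen, Elkhorn, Juniper
Last habitat: Fernhollow with 84 animals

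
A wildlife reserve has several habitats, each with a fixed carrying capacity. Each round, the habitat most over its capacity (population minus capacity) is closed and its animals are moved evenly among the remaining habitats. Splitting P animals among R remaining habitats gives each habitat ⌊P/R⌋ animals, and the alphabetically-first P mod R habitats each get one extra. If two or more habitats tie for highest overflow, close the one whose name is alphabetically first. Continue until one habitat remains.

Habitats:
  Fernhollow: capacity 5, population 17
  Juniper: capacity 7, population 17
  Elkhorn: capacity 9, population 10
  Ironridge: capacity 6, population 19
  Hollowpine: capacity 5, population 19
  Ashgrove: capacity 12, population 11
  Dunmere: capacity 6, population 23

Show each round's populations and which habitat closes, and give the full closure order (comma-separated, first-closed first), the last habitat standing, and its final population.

Round 1: Ashgrove=11 Dunmere=23 Elkhorn=10 Fernhollow=17 Hollowpine=19 Ironridge=19 Juniper=17 → close Dunmere (overflow 17)
  23÷6 = 3 each, +1 to first 5
Round 2: Ashgrove=15 Elkhorn=14 Fernhollow=21 Hollowpine=23 Ironridge=23 Juniper=20 → close Hollowpine (overflow 18)
  23÷5 = 4 each, +1 to first 3
Round 3: Ashgrove=20 Elkhorn=19 Fernhollow=26 Ironridge=27 Juniper=24 → close Fernhollow (overflow 21)
  26÷4 = 6 each, +1 to first 2
Round 4: Ashgrove=27 Elkhorn=26 Ironridge=33 Juniper=30 → close Ironridge (overflow 27)
  33÷3 = 11 each, +1 to first 0
Round 5: Ashgrove=38 Elkhorn=37 Juniper=41 → close Juniper (overflow 34)
  41÷2 = 20 each, +1 to first 1
Round 6: Ashgrove=59 Elkhorn=57 → close Elkhorn (overflow 48)
  57÷1 = 57 each, +1 to first 0

Closure order: Dunmere, Hollowpine, Fernhollow, Ironridge, Juniper, Elkhorn
Last habitat: Ashgrove with 116 animals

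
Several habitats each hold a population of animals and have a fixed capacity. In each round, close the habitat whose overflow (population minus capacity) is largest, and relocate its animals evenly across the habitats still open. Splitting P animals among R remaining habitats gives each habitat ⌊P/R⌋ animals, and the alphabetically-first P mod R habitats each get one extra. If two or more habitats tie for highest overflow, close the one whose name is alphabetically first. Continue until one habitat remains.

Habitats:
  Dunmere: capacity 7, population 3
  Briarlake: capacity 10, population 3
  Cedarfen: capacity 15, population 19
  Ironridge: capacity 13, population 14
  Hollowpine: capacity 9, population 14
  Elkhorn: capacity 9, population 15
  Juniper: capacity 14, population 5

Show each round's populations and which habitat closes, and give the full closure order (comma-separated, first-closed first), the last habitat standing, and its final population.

Closure order: Elkhorn, Cedarfen, Hollowpine, Ironridge, Dunmere, Briarlake
Last habitat: Juniper with 73 animals

Round 1: Briarlake=3 Cedarfen=19 Dunmere=3 Elkhorn=15 Hollowpine=14 Ironridge=14 Juniper=5 → close Elkhorn (overflow 6)
  15÷6 = 2 each, +1 to first 3
Round 2: Briarlake=6 Cedarfen=22 Dunmere=6 Hollowpine=16 Ironridge=16 Juniper=7 → close Cedarfen (overflow 7)
  22÷5 = 4 each, +1 to first 2
Round 3: Briarlake=11 Dunmere=11 Hollowpine=20 Ironridge=20 Juniper=11 → close Hollowpine (overflow 11)
  20÷4 = 5 each, +1 to first 0
Round 4: Briarlake=16 Dunmere=16 Ironridge=25 Juniper=16 → close Ironridge (overflow 12)
  25÷3 = 8 each, +1 to first 1
Round 5: Briarlake=25 Dunmere=24 Juniper=24 → close Dunmere (overflow 17)
  24÷2 = 12 each, +1 to first 0
Round 6: Briarlake=37 Juniper=36 → close Briarlake (overflow 27)
  37÷1 = 37 each, +1 to first 0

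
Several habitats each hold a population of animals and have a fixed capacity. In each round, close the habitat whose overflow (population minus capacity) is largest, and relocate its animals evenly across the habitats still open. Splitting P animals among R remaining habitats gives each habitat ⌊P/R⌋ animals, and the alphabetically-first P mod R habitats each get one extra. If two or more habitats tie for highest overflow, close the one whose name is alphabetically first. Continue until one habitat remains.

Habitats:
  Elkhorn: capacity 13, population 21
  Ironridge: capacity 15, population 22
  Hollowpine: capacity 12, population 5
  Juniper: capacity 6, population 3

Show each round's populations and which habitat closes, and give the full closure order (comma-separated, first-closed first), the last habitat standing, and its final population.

Closure order: Elkhorn, Ironridge, Juniper
Last habitat: Hollowpine with 51 animals

Round 1: Elkhorn=21 Hollowpine=5 Ironridge=22 Juniper=3 → close Elkhorn (overflow 8)
  21÷3 = 7 each, +1 to first 0
Round 2: Hollowpine=12 Ironridge=29 Juniper=10 → close Ironridge (overflow 14)
  29÷2 = 14 each, +1 to first 1
Round 3: Hollowpine=27 Juniper=24 → close Juniper (overflow 18)
  24÷1 = 24 each, +1 to first 0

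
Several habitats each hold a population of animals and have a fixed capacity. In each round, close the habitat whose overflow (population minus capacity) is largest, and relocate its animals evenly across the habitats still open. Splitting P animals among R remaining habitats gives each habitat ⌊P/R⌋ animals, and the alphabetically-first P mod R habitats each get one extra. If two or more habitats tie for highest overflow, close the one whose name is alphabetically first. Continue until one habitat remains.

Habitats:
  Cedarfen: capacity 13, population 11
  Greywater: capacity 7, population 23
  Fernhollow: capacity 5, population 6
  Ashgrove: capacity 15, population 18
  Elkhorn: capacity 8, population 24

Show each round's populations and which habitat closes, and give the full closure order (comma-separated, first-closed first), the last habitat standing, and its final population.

Round 1: Ashgrove=18 Cedarfen=11 Elkhorn=24 Fernhollow=6 Greywater=23 → close Elkhorn (overflow 16)
  24÷4 = 6 each, +1 to first 0
Round 2: Ashgrove=24 Cedarfen=17 Fernhollow=12 Greywater=29 → close Greywater (overflow 22)
  29÷3 = 9 each, +1 to first 2
Round 3: Ashgrove=34 Cedarfen=27 Fernhollow=21 → close Ashgrove (overflow 19)
  34÷2 = 17 each, +1 to first 0
Round 4: Cedarfen=44 Fernhollow=38 → close Fernhollow (overflow 33)
  38÷1 = 38 each, +1 to first 0

Closure order: Elkhorn, Greywater, Ashgrove, Fernhollow
Last habitat: Cedarfen with 82 animals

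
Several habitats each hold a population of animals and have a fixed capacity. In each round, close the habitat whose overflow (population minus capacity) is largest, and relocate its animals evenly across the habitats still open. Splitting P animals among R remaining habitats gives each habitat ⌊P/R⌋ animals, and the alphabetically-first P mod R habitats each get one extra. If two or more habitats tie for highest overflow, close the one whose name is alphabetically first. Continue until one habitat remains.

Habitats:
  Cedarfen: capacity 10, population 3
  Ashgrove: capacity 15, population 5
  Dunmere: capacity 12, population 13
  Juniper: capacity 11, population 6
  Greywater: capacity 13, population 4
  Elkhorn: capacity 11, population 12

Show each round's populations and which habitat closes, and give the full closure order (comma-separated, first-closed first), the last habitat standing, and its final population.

Round 1: Ashgrove=5 Cedarfen=3 Dunmere=13 Elkhorn=12 Greywater=4 Juniper=6 → close Dunmere (overflow 1)
  13÷5 = 2 each, +1 to first 3
Round 2: Ashgrove=8 Cedarfen=6 Elkhorn=15 Greywater=6 Juniper=8 → close Elkhorn (overflow 4)
  15÷4 = 3 each, +1 to first 3
Round 3: Ashgrove=12 Cedarfen=10 Greywater=10 Juniper=11 → close Cedarfen (overflow 0)
  10÷3 = 3 each, +1 to first 1
Round 4: Ashgrove=16 Greywater=13 Juniper=14 → close Juniper (overflow 3)
  14÷2 = 7 each, +1 to first 0
Round 5: Ashgrove=23 Greywater=20 → close Ashgrove (overflow 8)
  23÷1 = 23 each, +1 to first 0

Closure order: Dunmere, Elkhorn, Cedarfen, Juniper, Ashgrove
Last habitat: Greywater with 43 animals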